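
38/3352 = 19/1676 ≈ 0.0113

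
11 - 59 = -48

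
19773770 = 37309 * 530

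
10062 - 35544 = -25482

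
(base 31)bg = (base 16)165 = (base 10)357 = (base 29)c9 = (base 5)2412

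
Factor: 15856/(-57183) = -1*2^4*3^(-1)*7^(-2)*389^(-1)*991^1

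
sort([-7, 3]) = [-7, 3]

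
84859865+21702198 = 106562063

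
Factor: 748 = 2^2*11^1*17^1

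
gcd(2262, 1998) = 6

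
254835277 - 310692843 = -55857566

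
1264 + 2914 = 4178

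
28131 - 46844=-18713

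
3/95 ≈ 0.0316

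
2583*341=880803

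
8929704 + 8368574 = 17298278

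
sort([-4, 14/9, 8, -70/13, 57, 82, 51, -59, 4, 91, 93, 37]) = [-59, -70/13, -4, 14/9, 4, 8, 37, 51, 57, 82, 91, 93]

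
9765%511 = 56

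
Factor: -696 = -1*2^3*3^1*29^1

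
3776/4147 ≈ 0.911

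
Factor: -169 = -1 * 13^2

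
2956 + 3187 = 6143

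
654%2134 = 654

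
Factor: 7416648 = 2^3 * 3^2 * 239^1 * 431^1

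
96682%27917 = 12931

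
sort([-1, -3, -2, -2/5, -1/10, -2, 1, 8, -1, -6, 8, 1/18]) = [-6, -3, -2, -2, -1, -1, -2/5, -1/10, 1/18, 1, 8, 8]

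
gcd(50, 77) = 1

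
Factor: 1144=2^3 * 11^1 * 13^1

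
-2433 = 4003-6436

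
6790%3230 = 330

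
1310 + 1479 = 2789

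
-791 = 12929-13720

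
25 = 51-26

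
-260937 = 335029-595966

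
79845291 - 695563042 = -615717751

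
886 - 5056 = -4170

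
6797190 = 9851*690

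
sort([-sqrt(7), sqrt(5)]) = [-sqrt(7), sqrt(5)]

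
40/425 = 8/85 ≈ 0.0941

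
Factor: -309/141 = -1*47^(-1)*103^1 = -103/47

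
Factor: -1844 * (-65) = 2^2 * 5^1 * 13^1 * 461^1 = 119860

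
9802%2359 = 366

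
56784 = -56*(-1014) 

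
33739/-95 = -355 - 14/95 ≈ -355.15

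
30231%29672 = 559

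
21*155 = 3255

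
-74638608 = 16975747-91614355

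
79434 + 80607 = 160041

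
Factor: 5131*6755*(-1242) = -1*2^1*3^3*5^1*7^2*23^1*193^1*733^1 = -43047602010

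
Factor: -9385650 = -1*2^1*3^2*5^2*20857^1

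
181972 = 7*25996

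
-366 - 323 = -689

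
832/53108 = 208/13277 ≈ 0.0157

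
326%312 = 14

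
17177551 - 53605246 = -36427695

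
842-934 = -92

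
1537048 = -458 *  (-3356)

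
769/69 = 11 + 10/69 ≈ 11.14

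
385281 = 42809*9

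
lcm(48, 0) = 0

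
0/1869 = 0 = 0.00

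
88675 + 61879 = 150554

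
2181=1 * 2181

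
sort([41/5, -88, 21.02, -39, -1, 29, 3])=[-88, -39, -1, 3, 41/5, 21.02, 29]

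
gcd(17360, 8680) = 8680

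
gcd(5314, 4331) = 1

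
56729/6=9454 + 5/6 ≈ 9454.83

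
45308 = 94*482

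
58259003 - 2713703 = 55545300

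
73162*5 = 365810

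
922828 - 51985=870843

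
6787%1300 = 287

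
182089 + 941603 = 1123692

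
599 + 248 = 847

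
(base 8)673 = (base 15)1e8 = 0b110111011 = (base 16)1bb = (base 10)443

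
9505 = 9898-393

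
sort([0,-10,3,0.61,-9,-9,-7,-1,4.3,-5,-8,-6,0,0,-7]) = [-10,-9,-9,-8,-7,-7,-6,-5,-1,0,0,0,0.61,3,4.3]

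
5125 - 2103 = 3022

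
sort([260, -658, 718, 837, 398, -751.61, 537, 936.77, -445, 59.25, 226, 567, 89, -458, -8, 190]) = [-751.61, -658, -458, -445, -8, 59.25, 89, 190, 226, 260, 398, 537, 567, 718, 837, 936.77]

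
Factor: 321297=3^1*107099^1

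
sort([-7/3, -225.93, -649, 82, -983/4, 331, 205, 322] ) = [-649, -983/4, -225.93, -7/3, 82, 205, 322, 331] 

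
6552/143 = 45 + 9/11≈45.82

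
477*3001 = 1431477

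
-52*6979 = -362908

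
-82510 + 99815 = 17305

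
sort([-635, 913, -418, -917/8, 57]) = [-635, -418, -917/8, 57, 913]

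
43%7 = 1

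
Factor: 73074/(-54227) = -1*2^1*3^1*19^1*211^(-1)*257^(-1)*641^1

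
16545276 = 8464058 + 8081218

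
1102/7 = 157 + 3/7 ≈ 157.43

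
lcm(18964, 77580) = 853380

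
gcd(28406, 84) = 14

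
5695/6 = 949 + 1/6 ≈ 949.17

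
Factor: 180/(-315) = -1*2^2*7^(-1) = -4/7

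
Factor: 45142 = 2^1 * 22571^1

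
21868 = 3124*7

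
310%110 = 90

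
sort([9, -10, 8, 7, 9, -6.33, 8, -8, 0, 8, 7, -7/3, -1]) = [-10, -8, -6.33, -7/3, -1, 0, 7, 7, 8, 8, 8, 9, 9]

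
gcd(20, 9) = 1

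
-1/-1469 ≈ 0.000681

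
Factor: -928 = -1*2^5*29^1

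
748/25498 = 34/1159 ≈ 0.0293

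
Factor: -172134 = -1*2^1*3^2*73^1*131^1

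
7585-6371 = 1214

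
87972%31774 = 24424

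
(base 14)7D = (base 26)47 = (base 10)111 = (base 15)76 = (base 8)157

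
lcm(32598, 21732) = 65196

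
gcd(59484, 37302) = 6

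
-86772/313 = -277 - 71/313 ≈ -277.23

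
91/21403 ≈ 0.00425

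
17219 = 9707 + 7512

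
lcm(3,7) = 21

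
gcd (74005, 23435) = 5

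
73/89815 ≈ 0.000813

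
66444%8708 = 5488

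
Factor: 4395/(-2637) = -1 * 3^(-1) * 5^1 = -5/3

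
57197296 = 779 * 73424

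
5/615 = 1/123 ≈ 0.00813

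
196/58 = 98/29 ≈ 3.38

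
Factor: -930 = -1*2^1*3^1*5^1*31^1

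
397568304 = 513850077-116281773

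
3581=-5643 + 9224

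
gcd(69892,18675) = 1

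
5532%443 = 216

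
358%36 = 34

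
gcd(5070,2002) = 26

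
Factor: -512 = -1*2^9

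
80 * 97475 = 7798000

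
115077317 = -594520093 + 709597410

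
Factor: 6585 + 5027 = 2^2*2903^1 = 11612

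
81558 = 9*9062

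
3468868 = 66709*52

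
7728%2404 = 516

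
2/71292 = 1/35646 ≈ 0.0000281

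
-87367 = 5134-92501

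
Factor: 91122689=7^1 * 19^1 * 311^1 * 2203^1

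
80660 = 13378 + 67282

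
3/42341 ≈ 0.0000709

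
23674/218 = 11837/109 ≈ 108.60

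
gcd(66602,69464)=2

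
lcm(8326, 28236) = 649428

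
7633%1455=358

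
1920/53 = 36 + 12/53 ≈ 36.23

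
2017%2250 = 2017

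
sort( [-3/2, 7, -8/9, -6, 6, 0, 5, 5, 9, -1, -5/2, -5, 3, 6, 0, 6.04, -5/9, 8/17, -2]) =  [-6, -5, -5/2, -2, -3/2, -1, -8/9, -5/9, 0, 0, 8/17, 3, 5, 5, 6, 6, 6.04, 7, 9]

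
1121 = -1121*(-1)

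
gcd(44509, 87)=1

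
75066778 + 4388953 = 79455731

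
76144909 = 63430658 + 12714251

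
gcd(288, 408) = 24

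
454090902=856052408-401961506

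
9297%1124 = 305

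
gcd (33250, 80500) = 1750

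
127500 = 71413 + 56087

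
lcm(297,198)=594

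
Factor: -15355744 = -1 * 2^5 * 541^1 * 887^1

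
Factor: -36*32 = -1*2^7*3^2 = -1152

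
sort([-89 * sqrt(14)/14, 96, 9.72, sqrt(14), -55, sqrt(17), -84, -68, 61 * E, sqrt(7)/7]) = [-84, -68, -55, -89 * sqrt(14)/14, sqrt(7)/7, sqrt(14), sqrt(17), 9.72, 96, 61 * E]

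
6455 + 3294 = 9749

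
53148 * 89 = 4730172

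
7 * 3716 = 26012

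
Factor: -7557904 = -1 * 2^4 * 472369^1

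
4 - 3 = 1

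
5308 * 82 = 435256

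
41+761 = 802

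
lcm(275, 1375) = 1375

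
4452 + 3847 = 8299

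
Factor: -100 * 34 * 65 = -1 * 2^3 * 5^3 * 13^1 * 17^1 = -221000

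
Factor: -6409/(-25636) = 2^(-2) = 1/4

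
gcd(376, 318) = 2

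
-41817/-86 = 486 + 21/86 ≈ 486.24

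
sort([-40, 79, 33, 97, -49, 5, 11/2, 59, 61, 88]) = [-49, -40, 5, 11/2, 33, 59, 61, 79, 88, 97]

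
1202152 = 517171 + 684981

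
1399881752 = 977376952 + 422504800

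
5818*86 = 500348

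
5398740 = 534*10110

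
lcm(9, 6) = 18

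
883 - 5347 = -4464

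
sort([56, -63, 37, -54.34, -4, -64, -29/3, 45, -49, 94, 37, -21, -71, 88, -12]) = [-71, -64, -63, -54.34, -49, -21, -12, -29/3, -4, 37, 37, 45, 56, 88, 94]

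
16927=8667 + 8260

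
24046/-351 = -68 - 178/351 ≈ -68.51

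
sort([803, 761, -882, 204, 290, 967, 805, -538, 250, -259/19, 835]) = [-882, -538, -259/19, 204, 250, 290, 761, 803, 805, 835, 967]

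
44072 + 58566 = 102638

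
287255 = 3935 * 73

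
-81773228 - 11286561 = -93059789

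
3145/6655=629/1331 ≈ 0.473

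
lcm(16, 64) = 64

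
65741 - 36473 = 29268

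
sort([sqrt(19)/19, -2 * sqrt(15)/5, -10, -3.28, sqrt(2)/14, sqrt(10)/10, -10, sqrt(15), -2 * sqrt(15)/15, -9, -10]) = [-10, -10, -10, -9, -3.28, -2 * sqrt(15)/5, -2 * sqrt(15)/15, sqrt(2)/14, sqrt(19)/19, sqrt(10)/10, sqrt(15)]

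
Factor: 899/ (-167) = -1*29^1*31^1*167^ (-1)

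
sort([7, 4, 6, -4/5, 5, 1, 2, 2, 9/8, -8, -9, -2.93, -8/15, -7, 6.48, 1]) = [-9, -8, -7, -2.93, -4/5, -8/15, 1, 1, 9/8, 2, 2, 4, 5, 6, 6.48, 7]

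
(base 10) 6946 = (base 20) h76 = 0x1b22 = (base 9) 10467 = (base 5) 210241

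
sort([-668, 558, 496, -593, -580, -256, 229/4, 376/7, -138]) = [-668, -593, -580, -256, -138, 376/7, 229/4, 496, 558]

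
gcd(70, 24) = 2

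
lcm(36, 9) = 36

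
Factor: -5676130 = -1*2^1*5^1*17^1*173^1*193^1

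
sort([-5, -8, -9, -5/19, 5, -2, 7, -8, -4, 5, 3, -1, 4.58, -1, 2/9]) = [-9, -8, -8, -5, -4, -2, -1, -1, -5/19, 2/9, 3, 4.58, 5, 5, 7]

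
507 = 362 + 145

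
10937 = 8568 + 2369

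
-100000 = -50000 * 2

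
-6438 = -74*87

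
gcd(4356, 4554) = 198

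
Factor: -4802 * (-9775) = 2^1 * 5^2 * 7^4 * 17^1 * 23^1 = 46939550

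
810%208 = 186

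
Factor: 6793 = 6793^1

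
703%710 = 703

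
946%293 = 67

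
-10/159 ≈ -0.0629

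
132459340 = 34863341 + 97595999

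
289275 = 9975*29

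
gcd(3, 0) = 3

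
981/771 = 1 + 70/257 ≈ 1.27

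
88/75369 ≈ 0.00117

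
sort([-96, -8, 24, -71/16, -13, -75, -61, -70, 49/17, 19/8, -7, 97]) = [-96, -75, -70, -61, -13, -8, -7, -71/16, 19/8, 49/17, 24, 97]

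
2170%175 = 70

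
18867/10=1886 + 7/10=1886.70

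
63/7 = 9 = 9.00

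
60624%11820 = 1524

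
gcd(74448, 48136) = 88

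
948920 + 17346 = 966266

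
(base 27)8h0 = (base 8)14223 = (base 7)24225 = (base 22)cll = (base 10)6291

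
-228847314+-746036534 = -974883848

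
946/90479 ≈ 0.0105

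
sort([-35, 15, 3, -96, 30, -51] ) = [-96, -51, -35, 3, 15, 30] 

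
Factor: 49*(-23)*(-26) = 2^1*7^2*13^1*23^1 = 29302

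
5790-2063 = 3727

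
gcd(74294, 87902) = 2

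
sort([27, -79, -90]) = [-90, -79, 27]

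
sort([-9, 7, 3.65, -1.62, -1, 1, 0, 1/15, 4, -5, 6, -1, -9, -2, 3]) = [-9, -9, -5, -2, -1.62, -1, -1, 0, 1/15, 1, 3, 3.65, 4, 6, 7]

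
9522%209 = 117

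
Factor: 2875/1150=2^(-1)*5^1=5/2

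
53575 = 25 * 2143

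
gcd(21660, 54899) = 1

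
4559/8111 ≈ 0.562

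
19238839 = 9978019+9260820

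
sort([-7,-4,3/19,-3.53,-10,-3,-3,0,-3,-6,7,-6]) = [-10,-7,-6,-6,-4,-3.53,-3,-3,-3,0,3/19,7]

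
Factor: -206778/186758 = -1*3^1*241^1*653^(-1) = -723/653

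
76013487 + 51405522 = 127419009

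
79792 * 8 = 638336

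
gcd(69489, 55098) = 9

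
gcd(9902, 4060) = 2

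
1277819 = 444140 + 833679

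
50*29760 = 1488000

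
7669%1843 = 297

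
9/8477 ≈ 0.00106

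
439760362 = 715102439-275342077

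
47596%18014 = 11568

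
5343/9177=1781/3059≈0.582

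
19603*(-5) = -98015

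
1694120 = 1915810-221690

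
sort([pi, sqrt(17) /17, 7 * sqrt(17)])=[sqrt(17) /17, pi, 7 * sqrt(17)]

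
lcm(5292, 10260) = 502740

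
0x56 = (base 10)86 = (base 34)2i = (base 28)32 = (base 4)1112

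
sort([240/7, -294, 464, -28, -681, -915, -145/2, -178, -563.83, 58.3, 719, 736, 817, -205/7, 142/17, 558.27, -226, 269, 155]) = [-915, -681, -563.83, -294, -226, -178, -145/2, -205/7, -28, 142/17, 240/7, 58.3, 155, 269, 464, 558.27, 719, 736, 817]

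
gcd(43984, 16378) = 2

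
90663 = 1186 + 89477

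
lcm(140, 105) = 420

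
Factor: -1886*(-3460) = 2^3*5^1*23^1*41^1*173^1 = 6525560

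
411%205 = 1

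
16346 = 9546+6800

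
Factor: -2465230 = -1*2^1*5^1*246523^1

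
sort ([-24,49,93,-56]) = [-56,-24,49,93]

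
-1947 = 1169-3116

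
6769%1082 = 277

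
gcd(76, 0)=76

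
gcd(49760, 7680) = 160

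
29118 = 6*4853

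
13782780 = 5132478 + 8650302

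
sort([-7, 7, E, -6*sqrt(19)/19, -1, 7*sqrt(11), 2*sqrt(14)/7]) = [-7, -6*sqrt(19)/19, -1, 2*sqrt(14)/7, E, 7, 7*sqrt(11)]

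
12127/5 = 2425 + 2/5 = 2425.40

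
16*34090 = 545440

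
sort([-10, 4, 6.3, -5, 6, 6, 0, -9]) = [-10, -9, -5, 0, 4, 6, 6, 6.3]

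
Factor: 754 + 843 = 1597^1 = 1597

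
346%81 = 22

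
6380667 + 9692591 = 16073258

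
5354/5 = 1070+4/5 = 1070.80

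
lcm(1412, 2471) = 9884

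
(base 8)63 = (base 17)30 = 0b110011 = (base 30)1l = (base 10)51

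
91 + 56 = 147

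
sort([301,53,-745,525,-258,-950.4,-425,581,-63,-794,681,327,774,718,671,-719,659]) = [-950.4,-794,-745,-719,-425,-258,-63,53,301,327,525,581,659,671,681,718,774]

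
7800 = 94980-87180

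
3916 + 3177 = 7093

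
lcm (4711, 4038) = 28266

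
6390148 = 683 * 9356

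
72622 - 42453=30169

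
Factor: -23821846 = -1 * 2^1 * 11910923^1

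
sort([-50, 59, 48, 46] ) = [-50, 46, 48, 59] 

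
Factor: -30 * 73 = -1 * 2^1 * 3^1 * 5^1 * 73^1 = -2190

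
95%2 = 1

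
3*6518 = 19554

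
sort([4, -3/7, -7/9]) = [-7/9, -3/7, 4]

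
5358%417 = 354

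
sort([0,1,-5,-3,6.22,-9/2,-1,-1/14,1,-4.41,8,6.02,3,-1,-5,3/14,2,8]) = [-5,-5,-9/2,-4.41,-3,-1,-1,-1/14,0,3/14,1,1,2,3,6.02,6.22,8,8]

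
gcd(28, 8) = 4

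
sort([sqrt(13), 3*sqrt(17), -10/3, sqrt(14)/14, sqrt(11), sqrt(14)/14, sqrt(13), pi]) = [-10/3, sqrt(14)/14, sqrt(14)/14, pi, sqrt(11), sqrt(13), sqrt(13), 3*sqrt(17)]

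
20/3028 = 5/757 ≈ 0.00661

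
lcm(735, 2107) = 31605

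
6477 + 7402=13879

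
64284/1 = 64284 = 64284.00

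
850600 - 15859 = 834741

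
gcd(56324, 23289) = 1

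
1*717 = 717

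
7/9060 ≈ 0.000773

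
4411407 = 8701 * 507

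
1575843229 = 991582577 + 584260652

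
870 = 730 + 140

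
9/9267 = 3/3089 ≈ 0.000971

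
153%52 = 49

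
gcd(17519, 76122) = 1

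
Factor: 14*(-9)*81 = -1*2^1*3^6*7^1 = -10206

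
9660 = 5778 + 3882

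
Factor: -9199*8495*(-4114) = 2^1*5^1*11^2*17^1*1699^1*9199^1 = 321490607570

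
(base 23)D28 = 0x1B13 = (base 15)20C1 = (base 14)2751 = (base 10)6931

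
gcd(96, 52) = 4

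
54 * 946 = 51084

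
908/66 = 13 + 25/33 ≈ 13.76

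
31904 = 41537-9633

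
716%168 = 44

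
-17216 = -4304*4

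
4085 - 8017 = -3932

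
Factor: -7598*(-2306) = 2^2*29^1*131^1*1153^1 = 17520988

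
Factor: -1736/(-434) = 2^2 = 4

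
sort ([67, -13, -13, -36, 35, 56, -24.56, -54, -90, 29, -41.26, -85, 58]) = [-90, -85, -54, -41.26, -36, -24.56, -13, -13, 29, 35, 56, 58, 67]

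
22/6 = 3 + 2/3 ≈ 3.67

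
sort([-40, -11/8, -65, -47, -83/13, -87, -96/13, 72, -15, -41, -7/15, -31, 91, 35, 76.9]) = [-87, -65, -47, -41, -40, -31, -15, -96/13, -83/13, -11/8, -7/15, 35, 72, 76.9, 91]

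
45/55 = 9/11≈0.818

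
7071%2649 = 1773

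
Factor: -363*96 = -1*2^5*3^2*11^2 = -34848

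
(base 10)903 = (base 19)29a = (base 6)4103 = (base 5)12103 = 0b1110000111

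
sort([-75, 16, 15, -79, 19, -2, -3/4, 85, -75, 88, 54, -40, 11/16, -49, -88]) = [-88, -79, -75, -75, -49, -40, -2, -3/4, 11/16, 15, 16, 19, 54, 85, 88]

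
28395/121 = 234 + 81/121 ≈ 234.67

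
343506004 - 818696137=-475190133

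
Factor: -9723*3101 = -1*3^1*7^2*443^1*463^1 = -30151023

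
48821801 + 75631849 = 124453650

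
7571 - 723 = 6848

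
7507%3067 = 1373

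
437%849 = 437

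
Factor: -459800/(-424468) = 2^1 * 5^2 * 19^1 * 877^(-1) = 950/877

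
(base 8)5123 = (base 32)2ij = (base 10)2643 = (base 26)3nh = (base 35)25i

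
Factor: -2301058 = -1 * 2^1 * 23^1 * 50023^1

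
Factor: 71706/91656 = 2^(-2)*3^(-1)*17^1*37^1*67^(-1) = 629/804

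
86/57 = 1 + 29/57 ≈ 1.51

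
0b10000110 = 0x86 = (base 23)5j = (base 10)134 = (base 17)7f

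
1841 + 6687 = 8528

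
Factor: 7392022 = 2^1*11^1*277^1*1213^1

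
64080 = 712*90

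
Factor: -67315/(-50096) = 2^(-4)*5^1*31^(-1)*101^(-1)*13463^1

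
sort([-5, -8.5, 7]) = [-8.5, -5, 7]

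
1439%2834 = 1439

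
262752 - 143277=119475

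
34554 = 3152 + 31402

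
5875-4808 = 1067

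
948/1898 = 474/949 ≈ 0.499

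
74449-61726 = 12723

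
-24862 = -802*31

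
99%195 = 99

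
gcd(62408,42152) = 8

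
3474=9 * 386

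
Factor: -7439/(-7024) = 2^(-4)*43^1*173^1*439^(-1) 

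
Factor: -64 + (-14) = -1 * 2^1 * 3^1 * 13^1 = -78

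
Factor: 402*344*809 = 2^4*3^1*43^1*67^1*809^1 = 111874992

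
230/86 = 2 + 29/43 ≈ 2.67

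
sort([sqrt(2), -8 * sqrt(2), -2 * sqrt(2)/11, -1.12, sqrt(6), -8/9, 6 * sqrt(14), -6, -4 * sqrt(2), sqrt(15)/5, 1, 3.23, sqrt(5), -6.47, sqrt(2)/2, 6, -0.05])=[-8 * sqrt(2), -6.47, -6, -4 * sqrt(2), -1.12, -8/9, -2 * sqrt(2)/11, -0.05, sqrt(2)/2, sqrt(15)/5, 1, sqrt(2), sqrt(5), sqrt(6), 3.23, 6, 6 * sqrt(14)]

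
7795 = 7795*1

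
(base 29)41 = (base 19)63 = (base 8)165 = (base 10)117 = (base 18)69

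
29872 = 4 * 7468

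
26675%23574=3101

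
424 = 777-353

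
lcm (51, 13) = 663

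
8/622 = 4/311 ≈ 0.0129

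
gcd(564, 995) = 1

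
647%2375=647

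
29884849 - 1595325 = 28289524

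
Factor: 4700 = 2^2*5^2*47^1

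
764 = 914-150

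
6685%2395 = 1895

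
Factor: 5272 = 2^3 * 659^1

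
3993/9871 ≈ 0.405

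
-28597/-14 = 2042 + 9/14 ≈ 2042.64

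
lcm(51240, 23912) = 358680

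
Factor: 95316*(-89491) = -1*2^2*3^1*13^2*47^1*89491^1 = -8529924156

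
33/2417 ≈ 0.0137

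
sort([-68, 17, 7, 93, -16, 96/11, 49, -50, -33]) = [-68, -50, -33, -16, 7, 96/11, 17, 49, 93]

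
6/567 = 2/189 ≈ 0.0106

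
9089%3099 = 2891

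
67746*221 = 14971866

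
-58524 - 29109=-87633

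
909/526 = 1 + 383/526 ≈ 1.73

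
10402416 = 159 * 65424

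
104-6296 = -6192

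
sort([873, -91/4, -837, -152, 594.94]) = [-837, -152, -91/4, 594.94, 873]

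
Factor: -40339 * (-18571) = 7^2 * 13^1 * 29^1 * 107^1 * 379^1 = 749135569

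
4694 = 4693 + 1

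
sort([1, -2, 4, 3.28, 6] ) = [-2, 1, 3.28, 4, 6] 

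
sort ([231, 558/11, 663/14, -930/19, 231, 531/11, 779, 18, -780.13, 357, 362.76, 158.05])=[-780.13, -930/19, 18, 663/14, 531/11, 558/11, 158.05, 231, 231, 357, 362.76, 779]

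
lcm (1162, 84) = 6972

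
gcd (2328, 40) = 8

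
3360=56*60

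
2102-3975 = -1873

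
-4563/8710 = -351/670 ≈ -0.524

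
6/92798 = 3/46399 ≈ 0.0000647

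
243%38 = 15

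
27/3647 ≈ 0.00740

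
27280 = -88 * (-310)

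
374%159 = 56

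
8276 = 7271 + 1005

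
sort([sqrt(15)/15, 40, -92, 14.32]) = [-92, sqrt(15)/15, 14.32, 40]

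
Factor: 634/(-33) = -1*2^1*3^(-1)*11^(-1)*317^1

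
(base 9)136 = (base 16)72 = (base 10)114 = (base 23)4m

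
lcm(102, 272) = 816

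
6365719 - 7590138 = -1224419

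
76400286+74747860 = 151148146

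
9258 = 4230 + 5028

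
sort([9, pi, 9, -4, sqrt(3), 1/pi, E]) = [-4, 1/pi, sqrt(3), E, pi, 9, 9]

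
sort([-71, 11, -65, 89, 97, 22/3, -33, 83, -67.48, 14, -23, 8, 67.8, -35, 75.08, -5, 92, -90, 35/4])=[-90, -71, -67.48, -65, -35, -33, -23, -5, 22/3, 8, 35/4, 11, 14, 67.8, 75.08, 83, 89, 92, 97]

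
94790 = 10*9479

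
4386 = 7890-3504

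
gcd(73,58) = 1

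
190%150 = 40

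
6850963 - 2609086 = 4241877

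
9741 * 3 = 29223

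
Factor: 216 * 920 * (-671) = -1 * 2^6 * 3^3 * 5^1 * 11^1 * 23^1 * 61^1 = -133341120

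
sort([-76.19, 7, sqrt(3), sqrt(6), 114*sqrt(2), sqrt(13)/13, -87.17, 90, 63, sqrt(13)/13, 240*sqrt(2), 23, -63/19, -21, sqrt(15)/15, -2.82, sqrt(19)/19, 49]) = [-87.17, -76.19, -21, -63/19, -2.82, sqrt(19)/19, sqrt(15)/15, sqrt(13)/13, sqrt(13)/13, sqrt(3), sqrt(6), 7, 23, 49, 63, 90, 114*sqrt(2), 240*sqrt(2)]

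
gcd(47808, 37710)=18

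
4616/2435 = 1 + 2181/2435 ≈ 1.90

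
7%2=1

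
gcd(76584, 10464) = 24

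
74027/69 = 1072+59/69 ≈ 1072.86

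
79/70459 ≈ 0.00112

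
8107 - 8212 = -105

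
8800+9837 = 18637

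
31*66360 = 2057160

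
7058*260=1835080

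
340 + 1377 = 1717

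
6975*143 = 997425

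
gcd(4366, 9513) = 1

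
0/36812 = 0 = 0.00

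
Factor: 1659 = 3^1*7^1*79^1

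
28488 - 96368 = -67880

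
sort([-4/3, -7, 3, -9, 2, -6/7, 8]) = [-9, -7, -4/3, -6/7, 2, 3, 8]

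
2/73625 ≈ 0.0000272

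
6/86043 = 2/28681 ≈ 0.0000697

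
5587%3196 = 2391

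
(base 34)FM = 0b1000010100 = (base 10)532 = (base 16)214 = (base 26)KC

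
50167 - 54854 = -4687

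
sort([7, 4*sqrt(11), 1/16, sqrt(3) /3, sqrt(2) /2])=[1/16, sqrt(3) /3, sqrt(2) /2, 7, 4*sqrt(11)]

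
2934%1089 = 756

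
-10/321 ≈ -0.0312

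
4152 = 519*8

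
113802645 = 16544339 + 97258306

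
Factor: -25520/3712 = -1*2^(-3)*5^1*11^1 = -55/8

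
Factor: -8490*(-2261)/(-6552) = -1*2^(-2)*3^(-1)*5^1*13^(-1)*17^1*19^1*283^1 = -457045/156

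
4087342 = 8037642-3950300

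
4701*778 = 3657378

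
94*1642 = 154348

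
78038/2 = 39019 = 39019.00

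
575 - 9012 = -8437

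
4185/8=523 + 1/8≈523.13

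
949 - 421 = 528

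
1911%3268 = 1911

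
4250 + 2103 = 6353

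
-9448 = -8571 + -877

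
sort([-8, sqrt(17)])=[-8, sqrt(17)]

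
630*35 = 22050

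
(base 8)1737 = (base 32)uv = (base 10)991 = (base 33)u1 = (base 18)311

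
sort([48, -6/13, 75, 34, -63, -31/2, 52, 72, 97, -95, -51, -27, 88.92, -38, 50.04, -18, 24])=[-95, -63, -51, -38, -27, -18, -31/2, -6/13, 24, 34, 48, 50.04, 52, 72, 75, 88.92, 97]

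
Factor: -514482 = -1*2^1*3^1*19^1*4513^1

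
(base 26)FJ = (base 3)120011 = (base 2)110011001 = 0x199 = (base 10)409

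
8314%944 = 762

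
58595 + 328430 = 387025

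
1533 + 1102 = 2635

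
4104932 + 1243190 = 5348122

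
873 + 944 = 1817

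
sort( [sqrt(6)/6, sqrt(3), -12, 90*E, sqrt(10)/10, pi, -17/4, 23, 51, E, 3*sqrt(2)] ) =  [-12, -17/4, sqrt(10)/10, sqrt(6)/6, sqrt(3), E, pi, 3*sqrt(2), 23, 51, 90*E] 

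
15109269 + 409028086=424137355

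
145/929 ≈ 0.156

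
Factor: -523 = -1*523^1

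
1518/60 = 253/10 = 25.30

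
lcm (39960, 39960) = 39960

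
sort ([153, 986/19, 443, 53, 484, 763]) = [986/19, 53, 153, 443, 484, 763]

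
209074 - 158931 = 50143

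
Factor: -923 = -1*13^1*71^1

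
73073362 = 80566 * 907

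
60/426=10/71 ≈ 0.141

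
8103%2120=1743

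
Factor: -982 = -1*2^1*491^1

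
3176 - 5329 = -2153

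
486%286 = 200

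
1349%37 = 17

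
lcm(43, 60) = 2580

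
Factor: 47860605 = 3^3*5^1*13^1*27271^1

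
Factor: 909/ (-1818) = -1*2^ (-1) = -1/2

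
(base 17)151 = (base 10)375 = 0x177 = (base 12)273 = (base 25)f0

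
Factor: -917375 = -1*5^3*41^1*179^1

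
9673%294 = 265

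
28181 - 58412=-30231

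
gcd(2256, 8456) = 8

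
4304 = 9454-5150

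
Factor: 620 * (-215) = -1 * 2^2 * 5^2 * 31^1 * 43^1 = -133300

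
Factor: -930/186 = -1*5^1 = -5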